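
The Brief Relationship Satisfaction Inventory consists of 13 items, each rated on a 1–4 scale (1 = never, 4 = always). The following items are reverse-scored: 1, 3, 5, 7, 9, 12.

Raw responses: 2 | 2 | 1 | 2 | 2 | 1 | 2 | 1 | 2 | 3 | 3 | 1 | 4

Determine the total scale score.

36

Reversing items 1, 3, 5, 7, 9, and 12 with 5 − raw:
Total = (5−2) + 2 + (5−1) + 2 + (5−2) + 1 + (5−2) + 1 + (5−2) + 3 + 3 + (5−1) + 4
      = 3 + 2 + 4 + 2 + 3 + 1 + 3 + 1 + 3 + 3 + 3 + 4 + 4 = 36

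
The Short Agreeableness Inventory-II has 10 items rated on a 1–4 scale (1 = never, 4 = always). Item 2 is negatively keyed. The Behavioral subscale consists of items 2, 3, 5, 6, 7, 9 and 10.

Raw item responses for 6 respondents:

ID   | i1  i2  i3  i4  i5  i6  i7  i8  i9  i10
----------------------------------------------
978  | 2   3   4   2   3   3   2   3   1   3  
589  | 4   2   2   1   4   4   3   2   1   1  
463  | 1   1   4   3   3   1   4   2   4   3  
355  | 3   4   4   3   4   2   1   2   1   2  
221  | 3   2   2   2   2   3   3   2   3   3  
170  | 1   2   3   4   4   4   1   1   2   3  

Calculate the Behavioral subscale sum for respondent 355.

15

Respondent 355 raw: 3, 4, 4, 3, 4, 2, 1, 2, 1, 2.
Behavioral items: 2, 3, 5, 6, 7, 9, 10.
Reverse-coded (reversed = (1+4) − raw = 5 − raw):
  item 2: 5 − 4 = 1
  item 3: 4
  item 5: 4
  item 6: 2
  item 7: 1
  item 9: 1
  item 10: 2
Sum = 1 + 4 + 4 + 2 + 1 + 1 + 2 = 15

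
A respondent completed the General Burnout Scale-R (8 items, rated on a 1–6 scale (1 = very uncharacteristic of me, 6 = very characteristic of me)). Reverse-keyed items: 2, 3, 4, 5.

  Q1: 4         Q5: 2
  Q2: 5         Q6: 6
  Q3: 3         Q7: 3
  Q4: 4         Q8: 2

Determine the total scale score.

29

Reversing items 2, 3, 4, & 5 with 7 − raw:
Total = 4 + (7−5) + (7−3) + (7−4) + (7−2) + 6 + 3 + 2
      = 4 + 2 + 4 + 3 + 5 + 6 + 3 + 2 = 29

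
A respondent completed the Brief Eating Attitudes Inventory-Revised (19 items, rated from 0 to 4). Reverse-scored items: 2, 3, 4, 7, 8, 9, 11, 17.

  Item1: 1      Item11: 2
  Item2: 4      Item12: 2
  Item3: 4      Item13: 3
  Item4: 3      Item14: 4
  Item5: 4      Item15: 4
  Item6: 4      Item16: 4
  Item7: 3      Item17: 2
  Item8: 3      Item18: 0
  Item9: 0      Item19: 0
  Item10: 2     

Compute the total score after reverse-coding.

Apply reverse scoring (reversed = (0+4) − raw = 4 − raw):
  item 2: 4 − 4 = 0
  item 3: 4 − 4 = 0
  item 4: 4 − 3 = 1
  item 7: 4 − 3 = 1
  item 8: 4 − 3 = 1
  item 9: 4 − 0 = 4
  item 11: 4 − 2 = 2
  item 17: 4 − 2 = 2
Scored items: 1, 0, 0, 1, 4, 4, 1, 1, 4, 2, 2, 2, 3, 4, 4, 4, 2, 0, 0
Total = 1 + 0 + 0 + 1 + 4 + 4 + 1 + 1 + 4 + 2 + 2 + 2 + 3 + 4 + 4 + 4 + 2 + 0 + 0 = 39

39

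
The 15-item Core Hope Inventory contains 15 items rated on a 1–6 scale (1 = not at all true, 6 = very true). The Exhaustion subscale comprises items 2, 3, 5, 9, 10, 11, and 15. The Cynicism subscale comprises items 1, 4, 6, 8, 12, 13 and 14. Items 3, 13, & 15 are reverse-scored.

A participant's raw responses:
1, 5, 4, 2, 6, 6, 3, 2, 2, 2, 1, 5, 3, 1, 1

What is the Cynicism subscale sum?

21

Cynicism items: 1, 4, 6, 8, 12, 13, 14.
Of these, item 13 is reverse-scored; reverse-coded value = 7 − response.
  item 1: 1
  item 4: 2
  item 6: 6
  item 8: 2
  item 12: 5
  item 13: 7 − 3 = 4
  item 14: 1
Sum = 1 + 2 + 6 + 2 + 5 + 4 + 1 = 21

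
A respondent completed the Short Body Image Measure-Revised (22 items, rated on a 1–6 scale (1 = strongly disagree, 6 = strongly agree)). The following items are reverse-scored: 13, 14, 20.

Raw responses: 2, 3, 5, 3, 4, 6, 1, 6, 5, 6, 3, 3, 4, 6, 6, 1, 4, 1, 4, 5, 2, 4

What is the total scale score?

75

Apply reverse scoring (reversed = (1+6) − raw = 7 − raw):
  item 13: 7 − 4 = 3
  item 14: 7 − 6 = 1
  item 20: 7 − 5 = 2
Scored responses: 2, 3, 5, 3, 4, 6, 1, 6, 5, 6, 3, 3, 3, 1, 6, 1, 4, 1, 4, 2, 2, 4
Total = 2 + 3 + 5 + 3 + 4 + 6 + 1 + 6 + 5 + 6 + 3 + 3 + 3 + 1 + 6 + 1 + 4 + 1 + 4 + 2 + 2 + 4 = 75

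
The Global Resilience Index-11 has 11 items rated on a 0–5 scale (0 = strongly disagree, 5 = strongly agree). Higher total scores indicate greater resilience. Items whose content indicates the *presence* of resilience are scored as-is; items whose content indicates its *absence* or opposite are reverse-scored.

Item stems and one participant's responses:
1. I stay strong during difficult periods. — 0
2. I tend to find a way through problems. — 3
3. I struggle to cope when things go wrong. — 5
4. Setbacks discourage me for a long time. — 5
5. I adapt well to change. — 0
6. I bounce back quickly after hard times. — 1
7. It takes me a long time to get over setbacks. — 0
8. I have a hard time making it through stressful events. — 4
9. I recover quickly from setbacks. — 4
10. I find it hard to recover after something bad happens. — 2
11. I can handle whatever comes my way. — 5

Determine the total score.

22

Items 3, 4, 7, 8, 10 describe the absence/opposite of resilience → reverse-score.
reversed = (0+5) − raw = 5 − raw.
  item 1: 0
  item 2: 3
  item 3: 5 − 5 = 0
  item 4: 5 − 5 = 0
  item 5: 0
  item 6: 1
  item 7: 5 − 0 = 5
  item 8: 5 − 4 = 1
  item 9: 4
  item 10: 5 − 2 = 3
  item 11: 5
Total = 0 + 3 + 0 + 0 + 0 + 1 + 5 + 1 + 4 + 3 + 5 = 22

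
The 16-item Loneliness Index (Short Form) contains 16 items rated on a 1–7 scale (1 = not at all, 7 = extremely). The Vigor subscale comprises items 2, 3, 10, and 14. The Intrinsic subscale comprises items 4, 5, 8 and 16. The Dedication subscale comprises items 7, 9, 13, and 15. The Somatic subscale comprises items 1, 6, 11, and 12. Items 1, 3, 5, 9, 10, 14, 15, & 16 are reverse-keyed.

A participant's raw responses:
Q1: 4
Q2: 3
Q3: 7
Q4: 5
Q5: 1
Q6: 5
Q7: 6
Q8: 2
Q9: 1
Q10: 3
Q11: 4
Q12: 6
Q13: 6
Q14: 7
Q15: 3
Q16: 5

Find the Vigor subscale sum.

10

Vigor items: 2, 3, 10, 14.
Of these, items 3, 10 and 14 are reverse-keyed; on a 1–7 scale, reversed = 8 − raw.
  item 2: 3
  item 3: 8 − 7 = 1
  item 10: 8 − 3 = 5
  item 14: 8 − 7 = 1
Sum = 3 + 1 + 5 + 1 = 10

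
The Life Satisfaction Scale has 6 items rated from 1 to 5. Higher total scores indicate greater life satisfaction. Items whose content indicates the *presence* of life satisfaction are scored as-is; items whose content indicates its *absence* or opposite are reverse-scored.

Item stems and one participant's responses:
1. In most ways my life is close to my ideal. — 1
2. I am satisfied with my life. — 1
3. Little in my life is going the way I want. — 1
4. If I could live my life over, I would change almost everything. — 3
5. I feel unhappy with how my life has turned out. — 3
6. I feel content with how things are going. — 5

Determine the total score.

Items 3, 4, 5 describe the absence/opposite of life satisfaction → reverse-score.
reverse-coded value = 6 − response.
  item 1: 1
  item 2: 1
  item 3: 6 − 1 = 5
  item 4: 6 − 3 = 3
  item 5: 6 − 3 = 3
  item 6: 5
Total = 1 + 1 + 5 + 3 + 3 + 5 = 18

18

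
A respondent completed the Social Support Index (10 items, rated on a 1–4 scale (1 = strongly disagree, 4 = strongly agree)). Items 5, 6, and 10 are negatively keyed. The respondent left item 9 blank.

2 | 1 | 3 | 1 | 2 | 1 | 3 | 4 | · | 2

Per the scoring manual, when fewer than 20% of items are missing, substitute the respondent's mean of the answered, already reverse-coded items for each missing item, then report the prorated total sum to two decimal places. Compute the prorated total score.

Reverse-coded (reverse-coded value = 5 − response):
  item 5: 5 − 2 = 3
  item 6: 5 − 1 = 4
  item 10: 5 − 2 = 3
Completed scored items (9 of 10): 2, 1, 3, 1, 3, 4, 3, 4, 3; sum = 24.
Person mean = 24 / 9 ≈ 2.6667
Prorated total = (24 / 9) × 10 = 26.67 (to 2 dp)

26.67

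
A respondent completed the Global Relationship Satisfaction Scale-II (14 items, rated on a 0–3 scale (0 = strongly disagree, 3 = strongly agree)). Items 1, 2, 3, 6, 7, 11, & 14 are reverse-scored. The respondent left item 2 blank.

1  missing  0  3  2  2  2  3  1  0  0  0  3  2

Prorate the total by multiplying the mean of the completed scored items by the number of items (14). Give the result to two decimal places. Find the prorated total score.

Reverse-coded (reverse-coded value = 3 − response):
  item 1: 3 − 1 = 2
  item 3: 3 − 0 = 3
  item 6: 3 − 2 = 1
  item 7: 3 − 2 = 1
  item 11: 3 − 0 = 3
  item 14: 3 − 2 = 1
Completed scored items (13 of 14): 2, 3, 3, 2, 1, 1, 3, 1, 0, 3, 0, 3, 1; sum = 23.
Person mean = 23 / 13 ≈ 1.7692
Prorated total = (23 / 13) × 14 = 24.77 (to 2 dp)

24.77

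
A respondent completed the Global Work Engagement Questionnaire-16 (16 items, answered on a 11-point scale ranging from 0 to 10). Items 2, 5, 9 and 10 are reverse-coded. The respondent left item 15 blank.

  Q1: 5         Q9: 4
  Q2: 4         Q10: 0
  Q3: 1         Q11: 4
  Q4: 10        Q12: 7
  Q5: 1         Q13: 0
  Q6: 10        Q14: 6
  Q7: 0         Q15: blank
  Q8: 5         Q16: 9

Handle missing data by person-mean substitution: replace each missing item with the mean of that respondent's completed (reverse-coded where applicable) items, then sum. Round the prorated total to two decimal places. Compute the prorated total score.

Reverse-coded (on a 0–10 scale, reversed = 10 − raw):
  item 2: 10 − 4 = 6
  item 5: 10 − 1 = 9
  item 9: 10 − 4 = 6
  item 10: 10 − 0 = 10
Completed scored items (15 of 16): 5, 6, 1, 10, 9, 10, 0, 5, 6, 10, 4, 7, 0, 6, 9; sum = 88.
Person mean = 88 / 15 ≈ 5.8667
Prorated total = (88 / 15) × 16 = 93.87 (to 2 dp)

93.87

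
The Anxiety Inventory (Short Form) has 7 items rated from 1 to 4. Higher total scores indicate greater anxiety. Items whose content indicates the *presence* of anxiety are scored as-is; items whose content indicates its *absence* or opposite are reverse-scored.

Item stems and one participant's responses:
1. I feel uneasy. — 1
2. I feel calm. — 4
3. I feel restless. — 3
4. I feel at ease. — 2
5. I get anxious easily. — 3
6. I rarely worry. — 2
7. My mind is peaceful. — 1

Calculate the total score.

18

Items 2, 4, 6, 7 describe the absence/opposite of anxiety → reverse-score.
reversed = (1+4) − raw = 5 − raw.
  item 1: 1
  item 2: 5 − 4 = 1
  item 3: 3
  item 4: 5 − 2 = 3
  item 5: 3
  item 6: 5 − 2 = 3
  item 7: 5 − 1 = 4
Total = 1 + 1 + 3 + 3 + 3 + 3 + 4 = 18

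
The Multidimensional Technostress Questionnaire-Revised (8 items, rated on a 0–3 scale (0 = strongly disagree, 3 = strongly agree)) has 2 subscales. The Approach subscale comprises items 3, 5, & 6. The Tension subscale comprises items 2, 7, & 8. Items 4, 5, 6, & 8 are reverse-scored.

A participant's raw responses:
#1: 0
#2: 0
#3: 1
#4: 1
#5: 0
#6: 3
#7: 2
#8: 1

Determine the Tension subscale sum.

Tension items: 2, 7, 8.
Of these, item 8 is reverse-scored; reverse-coded value = 3 − response.
  item 2: 0
  item 7: 2
  item 8: 3 − 1 = 2
Sum = 0 + 2 + 2 = 4

4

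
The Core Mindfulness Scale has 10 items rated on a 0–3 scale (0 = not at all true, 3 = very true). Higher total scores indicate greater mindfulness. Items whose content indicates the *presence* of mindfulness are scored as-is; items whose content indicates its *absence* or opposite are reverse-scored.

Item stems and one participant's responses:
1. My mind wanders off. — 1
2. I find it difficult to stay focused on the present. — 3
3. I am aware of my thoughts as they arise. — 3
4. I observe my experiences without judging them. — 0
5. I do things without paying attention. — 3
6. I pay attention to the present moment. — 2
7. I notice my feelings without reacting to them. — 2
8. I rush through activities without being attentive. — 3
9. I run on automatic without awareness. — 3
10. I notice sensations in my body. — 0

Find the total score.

Items 1, 2, 5, 8, 9 describe the absence/opposite of mindfulness → reverse-score.
reverse-coded value = 3 − response.
  item 1: 3 − 1 = 2
  item 2: 3 − 3 = 0
  item 3: 3
  item 4: 0
  item 5: 3 − 3 = 0
  item 6: 2
  item 7: 2
  item 8: 3 − 3 = 0
  item 9: 3 − 3 = 0
  item 10: 0
Total = 2 + 0 + 3 + 0 + 0 + 2 + 2 + 0 + 0 + 0 = 9

9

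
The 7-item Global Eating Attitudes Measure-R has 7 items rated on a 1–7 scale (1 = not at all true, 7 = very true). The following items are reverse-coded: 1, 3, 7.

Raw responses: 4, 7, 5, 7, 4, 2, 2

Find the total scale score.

33

Reverse-coded items use 8 − raw:
  item 1: 8 − 4 = 4
  item 3: 8 − 5 = 3
  item 7: 8 − 2 = 6
Scored items: 4, 7, 3, 7, 4, 2, 6
Total = 4 + 7 + 3 + 7 + 4 + 2 + 6 = 33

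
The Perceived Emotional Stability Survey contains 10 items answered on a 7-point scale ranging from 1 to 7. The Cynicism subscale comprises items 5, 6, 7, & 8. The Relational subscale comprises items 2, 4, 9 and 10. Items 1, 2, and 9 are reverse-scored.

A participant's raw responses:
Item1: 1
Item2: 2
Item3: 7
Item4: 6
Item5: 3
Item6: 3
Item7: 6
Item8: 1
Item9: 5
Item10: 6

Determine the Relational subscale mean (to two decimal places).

5.25

Relational items: 2, 4, 9, 10.
Of these, items 2 & 9 are reverse-scored; reverse-coded value = 8 − response.
  item 2: 8 − 2 = 6
  item 4: 6
  item 9: 8 − 5 = 3
  item 10: 6
Sum = 6 + 6 + 3 + 6 = 21
Mean = 21 / 4 = 5.25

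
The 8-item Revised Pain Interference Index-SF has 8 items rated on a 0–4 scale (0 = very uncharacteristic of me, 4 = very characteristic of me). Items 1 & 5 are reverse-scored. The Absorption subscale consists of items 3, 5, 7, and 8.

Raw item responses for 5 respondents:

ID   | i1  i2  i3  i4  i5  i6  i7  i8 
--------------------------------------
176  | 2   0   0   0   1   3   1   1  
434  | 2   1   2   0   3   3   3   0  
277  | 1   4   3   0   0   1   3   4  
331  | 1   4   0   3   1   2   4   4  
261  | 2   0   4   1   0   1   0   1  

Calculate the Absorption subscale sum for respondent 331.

11

Respondent 331 raw: 1, 4, 0, 3, 1, 2, 4, 4.
Absorption items: 3, 5, 7, 8.
Reverse-coded (reversed = (0+4) − raw = 4 − raw):
  item 3: 0
  item 5: 4 − 1 = 3
  item 7: 4
  item 8: 4
Sum = 0 + 3 + 4 + 4 = 11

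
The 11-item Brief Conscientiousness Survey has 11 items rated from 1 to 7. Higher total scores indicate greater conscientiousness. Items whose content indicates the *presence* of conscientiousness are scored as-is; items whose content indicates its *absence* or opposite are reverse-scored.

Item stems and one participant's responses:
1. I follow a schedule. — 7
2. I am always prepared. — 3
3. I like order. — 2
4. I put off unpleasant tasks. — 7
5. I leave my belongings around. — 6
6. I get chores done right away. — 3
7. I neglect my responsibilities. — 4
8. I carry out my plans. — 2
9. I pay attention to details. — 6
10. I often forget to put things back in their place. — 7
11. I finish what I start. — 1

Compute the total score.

Items 4, 5, 7, 10 describe the absence/opposite of conscientiousness → reverse-score.
on a 1–7 scale, reversed = 8 − raw.
  item 1: 7
  item 2: 3
  item 3: 2
  item 4: 8 − 7 = 1
  item 5: 8 − 6 = 2
  item 6: 3
  item 7: 8 − 4 = 4
  item 8: 2
  item 9: 6
  item 10: 8 − 7 = 1
  item 11: 1
Total = 7 + 3 + 2 + 1 + 2 + 3 + 4 + 2 + 6 + 1 + 1 = 32

32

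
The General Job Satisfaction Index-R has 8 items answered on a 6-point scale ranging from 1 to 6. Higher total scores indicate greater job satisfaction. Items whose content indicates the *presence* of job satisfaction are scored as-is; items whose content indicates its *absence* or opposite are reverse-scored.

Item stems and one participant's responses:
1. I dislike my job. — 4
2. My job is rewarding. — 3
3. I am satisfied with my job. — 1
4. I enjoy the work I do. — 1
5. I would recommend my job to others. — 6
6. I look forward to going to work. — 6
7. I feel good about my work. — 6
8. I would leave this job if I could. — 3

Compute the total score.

30

Items 1, 8 describe the absence/opposite of job satisfaction → reverse-score.
reversed = (1+6) − raw = 7 − raw.
  item 1: 7 − 4 = 3
  item 2: 3
  item 3: 1
  item 4: 1
  item 5: 6
  item 6: 6
  item 7: 6
  item 8: 7 − 3 = 4
Total = 3 + 3 + 1 + 1 + 6 + 6 + 6 + 4 = 30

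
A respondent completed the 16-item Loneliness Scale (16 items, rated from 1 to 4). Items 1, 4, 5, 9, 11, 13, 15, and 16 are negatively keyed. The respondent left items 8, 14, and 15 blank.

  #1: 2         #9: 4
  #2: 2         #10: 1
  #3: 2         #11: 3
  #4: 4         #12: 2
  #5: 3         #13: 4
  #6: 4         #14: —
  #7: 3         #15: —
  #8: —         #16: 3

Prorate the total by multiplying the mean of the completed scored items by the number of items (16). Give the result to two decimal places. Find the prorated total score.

32.00

Reverse-coded (reverse-coded value = 5 − response):
  item 1: 5 − 2 = 3
  item 4: 5 − 4 = 1
  item 5: 5 − 3 = 2
  item 9: 5 − 4 = 1
  item 11: 5 − 3 = 2
  item 13: 5 − 4 = 1
  item 16: 5 − 3 = 2
Completed scored items (13 of 16): 3, 2, 2, 1, 2, 4, 3, 1, 1, 2, 2, 1, 2; sum = 26.
Person mean = 26 / 13 ≈ 2.0000
Prorated total = (26 / 13) × 16 = 32.00 (to 2 dp)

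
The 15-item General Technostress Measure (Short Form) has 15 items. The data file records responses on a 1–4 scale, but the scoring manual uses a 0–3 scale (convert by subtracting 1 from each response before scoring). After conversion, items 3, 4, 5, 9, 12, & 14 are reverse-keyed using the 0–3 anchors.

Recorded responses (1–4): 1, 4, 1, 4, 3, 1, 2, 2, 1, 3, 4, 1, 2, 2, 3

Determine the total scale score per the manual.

25

Convert to 0–3: 0, 3, 0, 3, 2, 0, 1, 1, 0, 2, 3, 0, 1, 1, 2
Reverse-coded (reverse-coded value = 3 − response):
  item 3: 3 − 0 = 3
  item 4: 3 − 3 = 0
  item 5: 3 − 2 = 1
  item 9: 3 − 0 = 3
  item 12: 3 − 0 = 3
  item 14: 3 − 1 = 2
Scored: 0, 3, 3, 0, 1, 0, 1, 1, 3, 2, 3, 3, 1, 2, 2
Total = 25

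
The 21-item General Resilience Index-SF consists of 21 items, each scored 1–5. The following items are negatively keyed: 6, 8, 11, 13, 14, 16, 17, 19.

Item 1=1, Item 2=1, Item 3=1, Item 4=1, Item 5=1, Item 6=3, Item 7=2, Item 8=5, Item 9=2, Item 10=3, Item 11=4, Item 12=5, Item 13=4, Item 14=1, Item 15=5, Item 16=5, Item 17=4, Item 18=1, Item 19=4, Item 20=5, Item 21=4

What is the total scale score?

Apply reverse scoring (reversed = (1+5) − raw = 6 − raw):
  item 6: 6 − 3 = 3
  item 8: 6 − 5 = 1
  item 11: 6 − 4 = 2
  item 13: 6 − 4 = 2
  item 14: 6 − 1 = 5
  item 16: 6 − 5 = 1
  item 17: 6 − 4 = 2
  item 19: 6 − 4 = 2
After reverse-coding: 1, 1, 1, 1, 1, 3, 2, 1, 2, 3, 2, 5, 2, 5, 5, 1, 2, 1, 2, 5, 4
Total = 1 + 1 + 1 + 1 + 1 + 3 + 2 + 1 + 2 + 3 + 2 + 5 + 2 + 5 + 5 + 1 + 2 + 1 + 2 + 5 + 4 = 50

50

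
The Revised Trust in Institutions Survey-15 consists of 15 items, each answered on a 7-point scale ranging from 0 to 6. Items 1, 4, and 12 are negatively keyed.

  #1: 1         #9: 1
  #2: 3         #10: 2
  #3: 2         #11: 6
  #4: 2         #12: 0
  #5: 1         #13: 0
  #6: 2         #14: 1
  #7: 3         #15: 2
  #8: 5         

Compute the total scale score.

Negatively keyed items use 6 − raw:
  item 1: 6 − 1 = 5
  item 4: 6 − 2 = 4
  item 12: 6 − 0 = 6
Scored responses: 5, 3, 2, 4, 1, 2, 3, 5, 1, 2, 6, 6, 0, 1, 2
Total = 5 + 3 + 2 + 4 + 1 + 2 + 3 + 5 + 1 + 2 + 6 + 6 + 0 + 1 + 2 = 43

43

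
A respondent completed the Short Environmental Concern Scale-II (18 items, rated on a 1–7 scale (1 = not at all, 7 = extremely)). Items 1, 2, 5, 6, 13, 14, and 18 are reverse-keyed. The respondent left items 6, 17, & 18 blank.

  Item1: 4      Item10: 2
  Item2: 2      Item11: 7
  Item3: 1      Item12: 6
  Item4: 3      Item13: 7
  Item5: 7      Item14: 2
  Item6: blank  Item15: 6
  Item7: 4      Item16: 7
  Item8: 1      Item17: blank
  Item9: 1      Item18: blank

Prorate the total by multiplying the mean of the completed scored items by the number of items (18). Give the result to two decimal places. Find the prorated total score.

67.20

Reverse-coded (reversed = (1+7) − raw = 8 − raw):
  item 1: 8 − 4 = 4
  item 2: 8 − 2 = 6
  item 5: 8 − 7 = 1
  item 13: 8 − 7 = 1
  item 14: 8 − 2 = 6
Completed scored items (15 of 18): 4, 6, 1, 3, 1, 4, 1, 1, 2, 7, 6, 1, 6, 6, 7; sum = 56.
Person mean = 56 / 15 ≈ 3.7333
Prorated total = (56 / 15) × 18 = 67.20 (to 2 dp)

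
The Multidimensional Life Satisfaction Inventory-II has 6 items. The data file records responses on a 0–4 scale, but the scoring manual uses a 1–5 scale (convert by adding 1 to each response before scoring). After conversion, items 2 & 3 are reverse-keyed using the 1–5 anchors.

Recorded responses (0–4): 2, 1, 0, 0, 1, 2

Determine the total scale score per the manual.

18

Convert to 1–5: 3, 2, 1, 1, 2, 3
Reverse-coded (reverse-coded value = 6 − response):
  item 2: 6 − 2 = 4
  item 3: 6 − 1 = 5
Scored: 3, 4, 5, 1, 2, 3
Total = 18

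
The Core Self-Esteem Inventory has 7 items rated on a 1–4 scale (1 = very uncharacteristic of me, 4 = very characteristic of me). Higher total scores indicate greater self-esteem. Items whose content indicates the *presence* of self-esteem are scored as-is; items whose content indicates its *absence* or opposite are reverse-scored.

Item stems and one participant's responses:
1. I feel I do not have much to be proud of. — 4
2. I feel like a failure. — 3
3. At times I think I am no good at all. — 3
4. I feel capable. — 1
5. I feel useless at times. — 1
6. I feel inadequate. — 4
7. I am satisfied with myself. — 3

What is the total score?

14

Items 1, 2, 3, 5, 6 describe the absence/opposite of self-esteem → reverse-score.
on a 1–4 scale, reversed = 5 − raw.
  item 1: 5 − 4 = 1
  item 2: 5 − 3 = 2
  item 3: 5 − 3 = 2
  item 4: 1
  item 5: 5 − 1 = 4
  item 6: 5 − 4 = 1
  item 7: 3
Total = 1 + 2 + 2 + 1 + 4 + 1 + 3 = 14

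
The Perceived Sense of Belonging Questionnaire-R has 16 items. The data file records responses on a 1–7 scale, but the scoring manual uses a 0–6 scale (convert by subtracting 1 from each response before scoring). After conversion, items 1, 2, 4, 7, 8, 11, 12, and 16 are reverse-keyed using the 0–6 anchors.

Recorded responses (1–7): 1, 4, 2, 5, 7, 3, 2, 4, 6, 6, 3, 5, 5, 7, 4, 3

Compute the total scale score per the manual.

61

Convert to 0–6: 0, 3, 1, 4, 6, 2, 1, 3, 5, 5, 2, 4, 4, 6, 3, 2
Reverse-coded (reversed = (0+6) − raw = 6 − raw):
  item 1: 6 − 0 = 6
  item 2: 6 − 3 = 3
  item 4: 6 − 4 = 2
  item 7: 6 − 1 = 5
  item 8: 6 − 3 = 3
  item 11: 6 − 2 = 4
  item 12: 6 − 4 = 2
  item 16: 6 − 2 = 4
Scored: 6, 3, 1, 2, 6, 2, 5, 3, 5, 5, 4, 2, 4, 6, 3, 4
Total = 61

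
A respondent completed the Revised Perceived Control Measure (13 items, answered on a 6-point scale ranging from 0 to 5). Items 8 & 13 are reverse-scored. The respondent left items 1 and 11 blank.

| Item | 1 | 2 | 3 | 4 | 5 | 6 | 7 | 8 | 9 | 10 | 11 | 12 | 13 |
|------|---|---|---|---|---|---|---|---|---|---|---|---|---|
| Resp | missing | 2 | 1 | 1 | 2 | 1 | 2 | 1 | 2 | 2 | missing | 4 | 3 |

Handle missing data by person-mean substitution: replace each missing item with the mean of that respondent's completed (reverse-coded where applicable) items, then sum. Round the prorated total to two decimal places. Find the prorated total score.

27.18

Reverse-coded (reverse-coded value = 5 − response):
  item 8: 5 − 1 = 4
  item 13: 5 − 3 = 2
Completed scored items (11 of 13): 2, 1, 1, 2, 1, 2, 4, 2, 2, 4, 2; sum = 23.
Person mean = 23 / 11 ≈ 2.0909
Prorated total = (23 / 11) × 13 = 27.18 (to 2 dp)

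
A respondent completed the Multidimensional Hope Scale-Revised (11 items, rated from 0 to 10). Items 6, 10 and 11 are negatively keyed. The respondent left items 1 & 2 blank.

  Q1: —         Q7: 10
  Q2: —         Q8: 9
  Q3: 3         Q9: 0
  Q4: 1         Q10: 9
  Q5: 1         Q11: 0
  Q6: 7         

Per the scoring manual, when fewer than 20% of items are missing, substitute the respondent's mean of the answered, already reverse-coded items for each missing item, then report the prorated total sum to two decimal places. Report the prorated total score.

Reverse-coded (on a 0–10 scale, reversed = 10 − raw):
  item 6: 10 − 7 = 3
  item 10: 10 − 9 = 1
  item 11: 10 − 0 = 10
Completed scored items (9 of 11): 3, 1, 1, 3, 10, 9, 0, 1, 10; sum = 38.
Person mean = 38 / 9 ≈ 4.2222
Prorated total = (38 / 9) × 11 = 46.44 (to 2 dp)

46.44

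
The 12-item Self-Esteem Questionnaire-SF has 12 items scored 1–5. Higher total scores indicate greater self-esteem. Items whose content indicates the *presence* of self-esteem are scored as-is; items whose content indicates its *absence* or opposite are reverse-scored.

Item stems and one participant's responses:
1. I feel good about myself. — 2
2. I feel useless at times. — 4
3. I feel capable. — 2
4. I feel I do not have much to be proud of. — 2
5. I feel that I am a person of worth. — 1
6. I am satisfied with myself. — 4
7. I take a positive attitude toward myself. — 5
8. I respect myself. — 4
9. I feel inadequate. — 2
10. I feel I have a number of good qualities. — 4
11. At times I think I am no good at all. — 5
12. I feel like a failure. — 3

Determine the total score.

Items 2, 4, 9, 11, 12 describe the absence/opposite of self-esteem → reverse-score.
reverse-coded value = 6 − response.
  item 1: 2
  item 2: 6 − 4 = 2
  item 3: 2
  item 4: 6 − 2 = 4
  item 5: 1
  item 6: 4
  item 7: 5
  item 8: 4
  item 9: 6 − 2 = 4
  item 10: 4
  item 11: 6 − 5 = 1
  item 12: 6 − 3 = 3
Total = 2 + 2 + 2 + 4 + 1 + 4 + 5 + 4 + 4 + 4 + 1 + 3 = 36

36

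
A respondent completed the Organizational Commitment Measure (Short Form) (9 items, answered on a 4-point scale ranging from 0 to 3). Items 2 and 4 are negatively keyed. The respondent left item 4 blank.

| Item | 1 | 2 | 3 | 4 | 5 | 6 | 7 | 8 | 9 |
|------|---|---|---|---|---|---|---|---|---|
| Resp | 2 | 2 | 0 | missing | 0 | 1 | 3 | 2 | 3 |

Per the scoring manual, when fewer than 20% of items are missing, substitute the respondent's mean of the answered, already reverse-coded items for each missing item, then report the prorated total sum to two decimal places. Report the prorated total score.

Reverse-coded (reverse-coded value = 3 − response):
  item 2: 3 − 2 = 1
Completed scored items (8 of 9): 2, 1, 0, 0, 1, 3, 2, 3; sum = 12.
Person mean = 12 / 8 ≈ 1.5000
Prorated total = (12 / 8) × 9 = 13.50 (to 2 dp)

13.50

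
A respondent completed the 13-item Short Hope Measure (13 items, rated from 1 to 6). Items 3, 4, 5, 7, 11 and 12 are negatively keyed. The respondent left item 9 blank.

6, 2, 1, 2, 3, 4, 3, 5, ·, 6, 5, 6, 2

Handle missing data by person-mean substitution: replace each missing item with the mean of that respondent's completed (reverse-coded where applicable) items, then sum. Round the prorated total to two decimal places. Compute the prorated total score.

Reverse-coded (reversed = (1+6) − raw = 7 − raw):
  item 3: 7 − 1 = 6
  item 4: 7 − 2 = 5
  item 5: 7 − 3 = 4
  item 7: 7 − 3 = 4
  item 11: 7 − 5 = 2
  item 12: 7 − 6 = 1
Completed scored items (12 of 13): 6, 2, 6, 5, 4, 4, 4, 5, 6, 2, 1, 2; sum = 47.
Person mean = 47 / 12 ≈ 3.9167
Prorated total = (47 / 12) × 13 = 50.92 (to 2 dp)

50.92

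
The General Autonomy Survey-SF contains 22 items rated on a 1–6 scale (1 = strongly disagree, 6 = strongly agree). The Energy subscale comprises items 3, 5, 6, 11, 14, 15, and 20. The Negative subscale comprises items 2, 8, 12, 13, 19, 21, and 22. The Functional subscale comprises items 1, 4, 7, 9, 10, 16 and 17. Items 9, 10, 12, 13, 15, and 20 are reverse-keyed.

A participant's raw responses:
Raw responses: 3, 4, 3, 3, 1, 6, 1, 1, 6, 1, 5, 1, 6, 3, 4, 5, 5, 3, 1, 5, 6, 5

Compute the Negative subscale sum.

24

Negative items: 2, 8, 12, 13, 19, 21, 22.
Of these, items 12 & 13 are reverse-keyed; on a 1–6 scale, reversed = 7 − raw.
  item 2: 4
  item 8: 1
  item 12: 7 − 1 = 6
  item 13: 7 − 6 = 1
  item 19: 1
  item 21: 6
  item 22: 5
Sum = 4 + 1 + 6 + 1 + 1 + 6 + 5 = 24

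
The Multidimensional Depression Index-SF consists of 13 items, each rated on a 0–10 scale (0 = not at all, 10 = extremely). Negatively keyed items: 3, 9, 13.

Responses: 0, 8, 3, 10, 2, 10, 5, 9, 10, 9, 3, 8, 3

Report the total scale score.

Raw sum = 80. Negatively keyed items: 3, 9, 13; their raw sum = 16.
Each reversal replaces raw with 10 − raw, changing the total by 10 − 2·raw per item.
Total = 80 + 3·10 − 2·16 = 80 + 30 − 32 = 78

78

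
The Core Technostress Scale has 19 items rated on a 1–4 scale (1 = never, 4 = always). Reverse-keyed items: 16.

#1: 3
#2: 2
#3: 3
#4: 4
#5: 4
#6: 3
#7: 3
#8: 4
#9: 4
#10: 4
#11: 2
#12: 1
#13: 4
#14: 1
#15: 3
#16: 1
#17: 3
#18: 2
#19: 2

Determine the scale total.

56

Apply reverse scoring (on a 1–4 scale, reversed = 5 − raw):
  item 16: 5 − 1 = 4
Scored responses: 3, 2, 3, 4, 4, 3, 3, 4, 4, 4, 2, 1, 4, 1, 3, 4, 3, 2, 2
Total = 3 + 2 + 3 + 4 + 4 + 3 + 3 + 4 + 4 + 4 + 2 + 1 + 4 + 1 + 3 + 4 + 3 + 2 + 2 = 56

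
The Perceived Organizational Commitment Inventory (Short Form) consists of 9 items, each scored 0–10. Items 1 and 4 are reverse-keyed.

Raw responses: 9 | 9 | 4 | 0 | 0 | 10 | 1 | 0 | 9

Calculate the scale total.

Apply reverse scoring (reverse-coded value = 10 − response):
  item 1: 10 − 9 = 1
  item 4: 10 − 0 = 10
Scored items: 1, 9, 4, 10, 0, 10, 1, 0, 9
Total = 1 + 9 + 4 + 10 + 0 + 10 + 1 + 0 + 9 = 44

44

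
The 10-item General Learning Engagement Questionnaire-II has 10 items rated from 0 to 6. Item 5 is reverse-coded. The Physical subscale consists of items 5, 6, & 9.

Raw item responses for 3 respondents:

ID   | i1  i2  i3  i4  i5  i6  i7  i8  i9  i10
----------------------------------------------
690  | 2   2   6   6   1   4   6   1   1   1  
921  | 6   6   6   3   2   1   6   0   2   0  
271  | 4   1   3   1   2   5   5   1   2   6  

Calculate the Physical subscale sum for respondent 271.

Respondent 271 raw: 4, 1, 3, 1, 2, 5, 5, 1, 2, 6.
Physical items: 5, 6, 9.
Reverse-coded (reversed = (0+6) − raw = 6 − raw):
  item 5: 6 − 2 = 4
  item 6: 5
  item 9: 2
Sum = 4 + 5 + 2 = 11

11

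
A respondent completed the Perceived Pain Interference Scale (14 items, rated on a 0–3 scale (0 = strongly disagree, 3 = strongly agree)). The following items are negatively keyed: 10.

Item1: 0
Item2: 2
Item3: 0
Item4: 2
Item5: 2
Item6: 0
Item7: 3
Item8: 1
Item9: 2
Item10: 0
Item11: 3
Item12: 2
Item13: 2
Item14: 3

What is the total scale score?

Apply reverse scoring (on a 0–3 scale, reversed = 3 − raw):
  item 10: 3 − 0 = 3
Scored responses: 0, 2, 0, 2, 2, 0, 3, 1, 2, 3, 3, 2, 2, 3
Total = 0 + 2 + 0 + 2 + 2 + 0 + 3 + 1 + 2 + 3 + 3 + 2 + 2 + 3 = 25

25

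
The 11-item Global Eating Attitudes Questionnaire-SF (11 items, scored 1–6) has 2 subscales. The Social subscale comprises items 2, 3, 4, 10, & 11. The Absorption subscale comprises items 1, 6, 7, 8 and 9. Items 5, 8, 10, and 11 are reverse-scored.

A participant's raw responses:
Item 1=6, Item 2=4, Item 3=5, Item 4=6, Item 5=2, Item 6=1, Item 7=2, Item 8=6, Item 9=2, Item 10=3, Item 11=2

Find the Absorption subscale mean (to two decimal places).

2.40

Absorption items: 1, 6, 7, 8, 9.
Of these, item 8 is reverse-scored; reversed = (1+6) − raw = 7 − raw.
  item 1: 6
  item 6: 1
  item 7: 2
  item 8: 7 − 6 = 1
  item 9: 2
Sum = 6 + 1 + 2 + 1 + 2 = 12
Mean = 12 / 5 = 2.40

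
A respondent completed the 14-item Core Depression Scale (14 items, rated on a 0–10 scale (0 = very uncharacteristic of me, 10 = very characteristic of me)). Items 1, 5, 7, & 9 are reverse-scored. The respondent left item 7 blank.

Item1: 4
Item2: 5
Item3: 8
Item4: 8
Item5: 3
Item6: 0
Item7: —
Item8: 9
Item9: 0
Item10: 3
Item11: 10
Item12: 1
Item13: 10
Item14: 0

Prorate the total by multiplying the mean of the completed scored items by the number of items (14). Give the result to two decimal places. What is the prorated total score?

Reverse-coded (on a 0–10 scale, reversed = 10 − raw):
  item 1: 10 − 4 = 6
  item 5: 10 − 3 = 7
  item 9: 10 − 0 = 10
Completed scored items (13 of 14): 6, 5, 8, 8, 7, 0, 9, 10, 3, 10, 1, 10, 0; sum = 77.
Person mean = 77 / 13 ≈ 5.9231
Prorated total = (77 / 13) × 14 = 82.92 (to 2 dp)

82.92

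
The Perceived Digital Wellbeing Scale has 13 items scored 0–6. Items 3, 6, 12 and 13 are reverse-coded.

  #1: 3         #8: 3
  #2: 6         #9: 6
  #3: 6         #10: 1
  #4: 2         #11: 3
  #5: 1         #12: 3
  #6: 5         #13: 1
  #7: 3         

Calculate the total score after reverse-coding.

37

Apply reverse scoring (reverse-coded value = 6 − response):
  item 3: 6 − 6 = 0
  item 6: 6 − 5 = 1
  item 12: 6 − 3 = 3
  item 13: 6 − 1 = 5
Scored responses: 3, 6, 0, 2, 1, 1, 3, 3, 6, 1, 3, 3, 5
Total = 3 + 6 + 0 + 2 + 1 + 1 + 3 + 3 + 6 + 1 + 3 + 3 + 5 = 37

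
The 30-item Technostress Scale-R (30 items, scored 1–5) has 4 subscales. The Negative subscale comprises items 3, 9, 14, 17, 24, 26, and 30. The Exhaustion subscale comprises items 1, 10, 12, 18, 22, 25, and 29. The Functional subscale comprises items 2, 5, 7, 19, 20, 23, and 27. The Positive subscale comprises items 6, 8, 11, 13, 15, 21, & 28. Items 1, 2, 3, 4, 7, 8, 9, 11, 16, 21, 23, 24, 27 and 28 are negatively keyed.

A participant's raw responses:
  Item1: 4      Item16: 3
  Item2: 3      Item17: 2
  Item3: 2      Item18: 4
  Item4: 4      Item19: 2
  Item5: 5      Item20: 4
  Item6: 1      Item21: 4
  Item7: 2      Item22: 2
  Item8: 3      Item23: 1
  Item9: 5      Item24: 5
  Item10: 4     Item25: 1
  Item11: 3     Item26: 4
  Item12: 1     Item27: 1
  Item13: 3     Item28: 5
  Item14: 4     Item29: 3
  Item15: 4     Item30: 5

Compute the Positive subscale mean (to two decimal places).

2.43

Positive items: 6, 8, 11, 13, 15, 21, 28.
Of these, items 8, 11, 21, & 28 are negatively keyed; reverse-coded value = 6 − response.
  item 6: 1
  item 8: 6 − 3 = 3
  item 11: 6 − 3 = 3
  item 13: 3
  item 15: 4
  item 21: 6 − 4 = 2
  item 28: 6 − 5 = 1
Sum = 1 + 3 + 3 + 3 + 4 + 2 + 1 = 17
Mean = 17 / 7 = 2.43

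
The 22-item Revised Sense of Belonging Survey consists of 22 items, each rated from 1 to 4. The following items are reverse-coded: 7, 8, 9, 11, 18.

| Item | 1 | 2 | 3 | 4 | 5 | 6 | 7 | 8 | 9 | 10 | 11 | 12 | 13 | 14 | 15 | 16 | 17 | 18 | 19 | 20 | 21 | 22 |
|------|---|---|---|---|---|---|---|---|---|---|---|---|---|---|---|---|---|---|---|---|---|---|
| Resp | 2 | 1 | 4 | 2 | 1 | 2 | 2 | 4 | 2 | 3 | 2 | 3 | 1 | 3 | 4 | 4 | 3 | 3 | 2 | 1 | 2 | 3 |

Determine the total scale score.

53

Apply reverse scoring (reversed = (1+4) − raw = 5 − raw):
  item 7: 5 − 2 = 3
  item 8: 5 − 4 = 1
  item 9: 5 − 2 = 3
  item 11: 5 − 2 = 3
  item 18: 5 − 3 = 2
Scored responses: 2, 1, 4, 2, 1, 2, 3, 1, 3, 3, 3, 3, 1, 3, 4, 4, 3, 2, 2, 1, 2, 3
Total = 2 + 1 + 4 + 2 + 1 + 2 + 3 + 1 + 3 + 3 + 3 + 3 + 1 + 3 + 4 + 4 + 3 + 2 + 2 + 1 + 2 + 3 = 53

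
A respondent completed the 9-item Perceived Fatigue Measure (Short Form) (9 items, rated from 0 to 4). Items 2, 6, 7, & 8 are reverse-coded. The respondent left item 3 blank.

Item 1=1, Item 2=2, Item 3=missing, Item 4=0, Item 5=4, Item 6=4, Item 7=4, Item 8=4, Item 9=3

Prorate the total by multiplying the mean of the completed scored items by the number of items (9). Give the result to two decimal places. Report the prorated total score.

Reverse-coded (on a 0–4 scale, reversed = 4 − raw):
  item 2: 4 − 2 = 2
  item 6: 4 − 4 = 0
  item 7: 4 − 4 = 0
  item 8: 4 − 4 = 0
Completed scored items (8 of 9): 1, 2, 0, 4, 0, 0, 0, 3; sum = 10.
Person mean = 10 / 8 ≈ 1.2500
Prorated total = (10 / 8) × 9 = 11.25 (to 2 dp)

11.25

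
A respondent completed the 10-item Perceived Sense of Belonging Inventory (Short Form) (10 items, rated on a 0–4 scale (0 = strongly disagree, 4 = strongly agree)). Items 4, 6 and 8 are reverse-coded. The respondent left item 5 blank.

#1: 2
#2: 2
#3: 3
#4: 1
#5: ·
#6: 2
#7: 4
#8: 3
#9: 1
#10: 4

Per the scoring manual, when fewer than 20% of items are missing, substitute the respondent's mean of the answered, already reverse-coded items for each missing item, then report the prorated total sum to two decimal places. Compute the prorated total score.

Reverse-coded (on a 0–4 scale, reversed = 4 − raw):
  item 4: 4 − 1 = 3
  item 6: 4 − 2 = 2
  item 8: 4 − 3 = 1
Completed scored items (9 of 10): 2, 2, 3, 3, 2, 4, 1, 1, 4; sum = 22.
Person mean = 22 / 9 ≈ 2.4444
Prorated total = (22 / 9) × 10 = 24.44 (to 2 dp)

24.44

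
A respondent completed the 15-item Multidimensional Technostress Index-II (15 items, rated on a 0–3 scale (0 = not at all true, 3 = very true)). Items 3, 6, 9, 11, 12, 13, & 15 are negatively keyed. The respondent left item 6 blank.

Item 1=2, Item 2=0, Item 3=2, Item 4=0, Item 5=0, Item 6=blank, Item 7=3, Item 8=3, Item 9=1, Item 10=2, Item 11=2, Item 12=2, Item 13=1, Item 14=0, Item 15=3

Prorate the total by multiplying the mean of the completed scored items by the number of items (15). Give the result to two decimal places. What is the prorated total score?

18.21

Reverse-coded (reverse-coded value = 3 − response):
  item 3: 3 − 2 = 1
  item 9: 3 − 1 = 2
  item 11: 3 − 2 = 1
  item 12: 3 − 2 = 1
  item 13: 3 − 1 = 2
  item 15: 3 − 3 = 0
Completed scored items (14 of 15): 2, 0, 1, 0, 0, 3, 3, 2, 2, 1, 1, 2, 0, 0; sum = 17.
Person mean = 17 / 14 ≈ 1.2143
Prorated total = (17 / 14) × 15 = 18.21 (to 2 dp)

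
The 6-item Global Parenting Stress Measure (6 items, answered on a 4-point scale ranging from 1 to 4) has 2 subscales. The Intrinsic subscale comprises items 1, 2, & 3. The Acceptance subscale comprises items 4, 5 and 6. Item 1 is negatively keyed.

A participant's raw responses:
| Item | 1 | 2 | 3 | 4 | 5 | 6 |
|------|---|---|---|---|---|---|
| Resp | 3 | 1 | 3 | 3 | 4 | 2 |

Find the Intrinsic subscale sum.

6

Intrinsic items: 1, 2, 3.
Of these, item 1 is negatively keyed; on a 1–4 scale, reversed = 5 − raw.
  item 1: 5 − 3 = 2
  item 2: 1
  item 3: 3
Sum = 2 + 1 + 3 = 6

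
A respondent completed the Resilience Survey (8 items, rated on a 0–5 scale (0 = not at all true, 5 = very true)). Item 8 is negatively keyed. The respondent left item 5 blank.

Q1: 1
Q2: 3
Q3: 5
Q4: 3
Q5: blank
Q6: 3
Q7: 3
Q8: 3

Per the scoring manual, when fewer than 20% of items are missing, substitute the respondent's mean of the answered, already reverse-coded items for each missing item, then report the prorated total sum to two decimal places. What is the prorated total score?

22.86

Reverse-coded (reverse-coded value = 5 − response):
  item 8: 5 − 3 = 2
Completed scored items (7 of 8): 1, 3, 5, 3, 3, 3, 2; sum = 20.
Person mean = 20 / 7 ≈ 2.8571
Prorated total = (20 / 7) × 8 = 22.86 (to 2 dp)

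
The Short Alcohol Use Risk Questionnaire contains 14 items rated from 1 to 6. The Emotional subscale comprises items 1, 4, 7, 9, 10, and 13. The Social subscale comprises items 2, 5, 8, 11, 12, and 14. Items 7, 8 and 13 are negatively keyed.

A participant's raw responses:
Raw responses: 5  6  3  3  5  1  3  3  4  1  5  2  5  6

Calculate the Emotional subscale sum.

Emotional items: 1, 4, 7, 9, 10, 13.
Of these, items 7 and 13 are negatively keyed; reverse-coded value = 7 − response.
  item 1: 5
  item 4: 3
  item 7: 7 − 3 = 4
  item 9: 4
  item 10: 1
  item 13: 7 − 5 = 2
Sum = 5 + 3 + 4 + 4 + 1 + 2 = 19

19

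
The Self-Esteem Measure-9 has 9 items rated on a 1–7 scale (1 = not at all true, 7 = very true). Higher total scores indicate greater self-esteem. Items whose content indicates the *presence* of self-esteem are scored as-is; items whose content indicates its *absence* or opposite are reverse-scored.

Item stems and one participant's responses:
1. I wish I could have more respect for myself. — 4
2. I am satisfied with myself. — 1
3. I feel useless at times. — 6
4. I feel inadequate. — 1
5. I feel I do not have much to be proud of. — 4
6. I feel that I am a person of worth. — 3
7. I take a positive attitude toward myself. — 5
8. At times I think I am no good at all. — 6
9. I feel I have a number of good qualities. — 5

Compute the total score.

33

Items 1, 3, 4, 5, 8 describe the absence/opposite of self-esteem → reverse-score.
reversed = (1+7) − raw = 8 − raw.
  item 1: 8 − 4 = 4
  item 2: 1
  item 3: 8 − 6 = 2
  item 4: 8 − 1 = 7
  item 5: 8 − 4 = 4
  item 6: 3
  item 7: 5
  item 8: 8 − 6 = 2
  item 9: 5
Total = 4 + 1 + 2 + 7 + 4 + 3 + 5 + 2 + 5 = 33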